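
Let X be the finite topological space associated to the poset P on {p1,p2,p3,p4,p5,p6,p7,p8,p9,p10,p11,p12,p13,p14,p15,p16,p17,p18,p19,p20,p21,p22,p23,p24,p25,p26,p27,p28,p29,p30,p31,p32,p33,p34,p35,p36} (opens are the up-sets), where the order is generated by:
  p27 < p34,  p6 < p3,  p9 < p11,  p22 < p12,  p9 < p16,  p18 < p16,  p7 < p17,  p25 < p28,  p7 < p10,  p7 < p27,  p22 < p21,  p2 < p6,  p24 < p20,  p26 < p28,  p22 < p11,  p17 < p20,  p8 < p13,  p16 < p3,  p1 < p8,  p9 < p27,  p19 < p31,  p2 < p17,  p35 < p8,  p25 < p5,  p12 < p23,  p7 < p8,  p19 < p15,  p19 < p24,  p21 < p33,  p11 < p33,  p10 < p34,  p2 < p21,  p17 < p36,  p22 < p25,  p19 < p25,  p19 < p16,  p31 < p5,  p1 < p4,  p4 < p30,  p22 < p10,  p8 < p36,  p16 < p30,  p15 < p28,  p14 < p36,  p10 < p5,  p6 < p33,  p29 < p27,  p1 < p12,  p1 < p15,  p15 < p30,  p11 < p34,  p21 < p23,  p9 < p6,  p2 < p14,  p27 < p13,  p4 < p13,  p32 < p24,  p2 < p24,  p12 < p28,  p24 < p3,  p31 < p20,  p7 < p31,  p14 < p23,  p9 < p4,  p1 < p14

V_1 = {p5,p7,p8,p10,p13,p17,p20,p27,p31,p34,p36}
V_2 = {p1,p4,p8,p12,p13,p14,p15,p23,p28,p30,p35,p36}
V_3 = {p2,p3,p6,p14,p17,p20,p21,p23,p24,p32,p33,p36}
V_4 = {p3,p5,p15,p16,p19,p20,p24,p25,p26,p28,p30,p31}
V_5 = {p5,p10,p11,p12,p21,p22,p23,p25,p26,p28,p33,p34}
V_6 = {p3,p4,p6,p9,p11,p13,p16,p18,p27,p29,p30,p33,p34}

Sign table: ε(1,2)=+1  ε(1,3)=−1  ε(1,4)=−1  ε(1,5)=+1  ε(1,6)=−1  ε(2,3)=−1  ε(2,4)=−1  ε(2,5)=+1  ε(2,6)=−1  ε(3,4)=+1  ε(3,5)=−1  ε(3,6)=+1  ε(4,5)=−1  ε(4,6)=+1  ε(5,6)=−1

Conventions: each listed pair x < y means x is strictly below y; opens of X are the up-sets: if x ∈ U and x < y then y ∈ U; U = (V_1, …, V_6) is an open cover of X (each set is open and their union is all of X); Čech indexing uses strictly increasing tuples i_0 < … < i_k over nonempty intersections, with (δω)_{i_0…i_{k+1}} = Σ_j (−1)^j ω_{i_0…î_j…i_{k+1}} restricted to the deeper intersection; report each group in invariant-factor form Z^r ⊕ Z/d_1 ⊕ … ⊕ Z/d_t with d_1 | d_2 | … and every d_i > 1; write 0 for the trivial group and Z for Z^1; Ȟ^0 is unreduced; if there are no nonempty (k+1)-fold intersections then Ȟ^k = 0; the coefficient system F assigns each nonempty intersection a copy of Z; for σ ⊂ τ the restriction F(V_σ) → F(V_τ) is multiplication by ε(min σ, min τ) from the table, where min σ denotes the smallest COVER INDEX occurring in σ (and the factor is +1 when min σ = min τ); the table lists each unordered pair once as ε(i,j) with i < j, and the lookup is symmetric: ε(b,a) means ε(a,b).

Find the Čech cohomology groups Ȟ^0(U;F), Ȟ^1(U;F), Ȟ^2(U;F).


Ȟ^0 ≅ Z,  Ȟ^1 ≅ 0,  Ȟ^2 ≅ Z/2

nonempty intersections:
  V12={p8,p13,p36} V13={p17,p20,p36} V14={p5,p20,p31} V15={p5,p10,p34} V16={p13,p27,p34} V23={p14,p23,p36} V24={p15,p28,p30} V25={p12,p23,p28} V26={p4,p13,p30} V34={p3,p20,p24} V35={p21,p23,p33} V36={p3,p6,p33} V45={p5,p25,p26,p28} V46={p3,p16,p30} V56={p11,p33,p34}
  V123={p36} V126={p13} V134={p20} V145={p5} V156={p34} V235={p23} V245={p28} V246={p30} V346={p3} V356={p33}
C dims 6,15,10; δ0: rk 5, SNF 1^5; δ1: rk 10, SNF 1^9·2
Ȟ^0: (6−5)−0=1 ⇒ Z
Ȟ^1: (15−10)−5=0 ⇒ 0
Ȟ^2: (10−0)−10=0 plus torsion [2] ⇒ Z/2


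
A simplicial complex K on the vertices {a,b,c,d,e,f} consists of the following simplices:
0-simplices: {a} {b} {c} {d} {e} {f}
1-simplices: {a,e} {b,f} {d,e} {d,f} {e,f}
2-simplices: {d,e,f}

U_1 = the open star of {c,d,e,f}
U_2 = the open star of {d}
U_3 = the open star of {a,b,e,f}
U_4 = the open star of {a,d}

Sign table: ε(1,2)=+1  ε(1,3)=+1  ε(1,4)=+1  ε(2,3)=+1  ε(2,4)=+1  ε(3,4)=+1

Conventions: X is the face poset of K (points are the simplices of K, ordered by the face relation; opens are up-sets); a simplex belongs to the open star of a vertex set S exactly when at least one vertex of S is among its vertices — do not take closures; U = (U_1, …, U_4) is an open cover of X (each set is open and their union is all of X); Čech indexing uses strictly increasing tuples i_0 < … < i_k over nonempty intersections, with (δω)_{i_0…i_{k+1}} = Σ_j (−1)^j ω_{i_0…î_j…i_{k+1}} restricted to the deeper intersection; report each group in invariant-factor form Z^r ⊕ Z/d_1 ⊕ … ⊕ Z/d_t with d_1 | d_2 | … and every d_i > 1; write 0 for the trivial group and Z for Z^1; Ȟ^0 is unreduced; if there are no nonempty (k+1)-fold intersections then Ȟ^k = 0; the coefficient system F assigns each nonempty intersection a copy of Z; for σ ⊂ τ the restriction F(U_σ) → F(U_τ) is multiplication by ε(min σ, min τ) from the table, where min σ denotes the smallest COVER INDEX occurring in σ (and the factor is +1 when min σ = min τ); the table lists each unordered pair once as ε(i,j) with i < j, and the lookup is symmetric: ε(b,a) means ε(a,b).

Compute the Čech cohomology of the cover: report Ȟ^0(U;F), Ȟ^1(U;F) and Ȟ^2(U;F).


Ȟ^0 ≅ Z, Ȟ^1 ≅ 0 and Ȟ^2 ≅ 0

cover nerve:
  U1={{c},{d},{e},{f},{a,e},{b,f},{d,e},{d,f},{e,f},{d,e,f}} U2={{d},{d,e},{d,f},{d,e,f}} U3={{a},{b},{e},{f},{a,e},{b,f},{d,e},{d,f},{e,f},{d,e,f}} U4={{a},{d},{a,e},{d,e},{d,f},{d,e,f}}
  U12={{d},{d,e},{d,f},{d,e,f}} U13={{e},{f},{a,e},{b,f},{d,e},{d,f},{e,f},{d,e,f}} U14={{d},{a,e},{d,e},{d,f},{d,e,f}} U23={{d,e},{d,f},{d,e,f}} U24={{d},{d,e},{d,f},{d,e,f}} U34={{a},{a,e},{d,e},{d,f},{d,e,f}}
  U123={{d,e},{d,f},{d,e,f}} U124={{d},{d,e},{d,f},{d,e,f}} U134={{a,e},{d,e},{d,f},{d,e,f}} U234={{d,e},{d,f},{d,e,f}}
  U1234={{d,e},{d,f},{d,e,f}}
C dims 4,6,4,1; δ0: rk 3, SNF 1^3; δ1: rk 3, SNF 1^3; δ2: rk 1, SNF 1^1
Ȟ^0: (4−3)−0=1 ⇒ Z
Ȟ^1: (6−3)−3=0 ⇒ 0
Ȟ^2: (4−1)−3=0 ⇒ 0


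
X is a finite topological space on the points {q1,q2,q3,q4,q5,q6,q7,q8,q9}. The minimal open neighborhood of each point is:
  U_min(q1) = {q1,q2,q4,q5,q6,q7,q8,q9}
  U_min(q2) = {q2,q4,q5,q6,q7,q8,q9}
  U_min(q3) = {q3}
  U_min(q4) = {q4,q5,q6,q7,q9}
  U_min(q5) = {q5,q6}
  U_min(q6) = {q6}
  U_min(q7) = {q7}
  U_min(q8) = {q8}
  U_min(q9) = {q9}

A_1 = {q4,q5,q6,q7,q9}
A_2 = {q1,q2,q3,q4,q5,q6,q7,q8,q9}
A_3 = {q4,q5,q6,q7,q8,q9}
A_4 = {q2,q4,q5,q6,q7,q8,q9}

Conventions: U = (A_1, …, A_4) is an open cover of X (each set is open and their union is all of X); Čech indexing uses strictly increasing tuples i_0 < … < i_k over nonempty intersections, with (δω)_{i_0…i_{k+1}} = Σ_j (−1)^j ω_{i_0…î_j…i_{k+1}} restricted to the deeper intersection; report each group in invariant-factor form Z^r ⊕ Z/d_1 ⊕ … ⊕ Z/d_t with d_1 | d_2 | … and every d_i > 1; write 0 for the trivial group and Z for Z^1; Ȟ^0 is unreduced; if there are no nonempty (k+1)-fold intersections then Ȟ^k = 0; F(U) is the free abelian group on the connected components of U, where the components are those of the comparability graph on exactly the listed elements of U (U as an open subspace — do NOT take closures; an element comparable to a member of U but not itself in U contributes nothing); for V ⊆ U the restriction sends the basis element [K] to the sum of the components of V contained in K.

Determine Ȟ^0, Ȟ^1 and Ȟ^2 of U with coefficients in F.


Ȟ^0 = Z^2, Ȟ^1 = 0 and Ȟ^2 = 0

nonempty intersections:
  A12={q4,q5,q6,q7,q9} A13={q4,q5,q6,q7,q9} A14={q4,q5,q6,q7,q9} A23={q4,q5,q6,q7,q8,q9} A24={q2,q4,q5,q6,q7,q8,q9} A34={q4,q5,q6,q7,q8,q9}
  A123={q4,q5,q6,q7,q9} A124={q4,q5,q6,q7,q9} A134={q4,q5,q6,q7,q9} A234={q4,q5,q6,q7,q8,q9}
  A1234={q4,q5,q6,q7,q9}
components per intersection:
  A1: {q4,q5,q6,q7,q9}
  A2: {q1,q2,q4,q5,q6,q7,q8,q9} {q3}
  A3: {q4,q5,q6,q7,q9} {q8}
  A4: {q2,q4,q5,q6,q7,q8,q9}
  A12: {q4,q5,q6,q7,q9}
  A13: {q4,q5,q6,q7,q9}
  A14: {q4,q5,q6,q7,q9}
  A23: {q4,q5,q6,q7,q9} {q8}
  A24: {q2,q4,q5,q6,q7,q8,q9}
  A34: {q4,q5,q6,q7,q9} {q8}
  A123: {q4,q5,q6,q7,q9}
  A124: {q4,q5,q6,q7,q9}
  A134: {q4,q5,q6,q7,q9}
  A234: {q4,q5,q6,q7,q9} {q8}
  A1234: {q4,q5,q6,q7,q9}
C dims 6,8,5,1; δ0: rk 4, SNF 1^4; δ1: rk 4, SNF 1^4; δ2: rk 1, SNF 1^1
Ȟ^0: (6−4)−0=2 ⇒ Z^2
Ȟ^1: (8−4)−4=0 ⇒ 0
Ȟ^2: (5−1)−4=0 ⇒ 0


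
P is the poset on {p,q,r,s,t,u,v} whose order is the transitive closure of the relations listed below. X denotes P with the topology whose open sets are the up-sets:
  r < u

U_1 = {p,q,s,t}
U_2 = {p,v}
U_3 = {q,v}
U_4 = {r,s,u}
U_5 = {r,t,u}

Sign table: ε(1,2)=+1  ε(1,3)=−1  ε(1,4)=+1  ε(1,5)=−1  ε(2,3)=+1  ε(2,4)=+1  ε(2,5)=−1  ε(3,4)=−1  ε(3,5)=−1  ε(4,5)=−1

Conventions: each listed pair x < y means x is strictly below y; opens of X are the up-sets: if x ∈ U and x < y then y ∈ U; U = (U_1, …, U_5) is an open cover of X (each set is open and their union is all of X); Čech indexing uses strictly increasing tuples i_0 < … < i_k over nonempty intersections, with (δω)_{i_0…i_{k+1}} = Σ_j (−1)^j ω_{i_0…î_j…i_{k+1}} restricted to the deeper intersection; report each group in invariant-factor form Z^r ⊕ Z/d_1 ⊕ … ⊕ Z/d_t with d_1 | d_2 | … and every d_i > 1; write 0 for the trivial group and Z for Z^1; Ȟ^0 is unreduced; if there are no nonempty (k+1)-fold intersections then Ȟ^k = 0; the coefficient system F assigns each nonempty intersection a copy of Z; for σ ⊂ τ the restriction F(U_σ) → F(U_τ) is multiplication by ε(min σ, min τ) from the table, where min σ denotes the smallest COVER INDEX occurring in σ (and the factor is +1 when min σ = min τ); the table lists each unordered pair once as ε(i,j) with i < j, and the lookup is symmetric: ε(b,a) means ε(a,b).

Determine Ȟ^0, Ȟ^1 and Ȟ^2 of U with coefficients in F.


Ȟ^0 = 0, Ȟ^1 = Z ⊕ Z/2 and Ȟ^2 = 0

nerve of the cover:
  U12={p} U13={q} U14={s} U15={t} U23={v} U45={r,u}
C dims 5,6; δ0: rk 5, SNF 1^4·2
Ȟ^0 = (5 − 5) − 0 = 0, so Ȟ^0 ≅ 0
Ȟ^1 = (6 − 0) − 5 = 1 plus torsion [2], so Ȟ^1 ≅ Z ⊕ Z/2
Ȟ^2 = (0 − 0) − 0 = 0, so Ȟ^2 ≅ 0


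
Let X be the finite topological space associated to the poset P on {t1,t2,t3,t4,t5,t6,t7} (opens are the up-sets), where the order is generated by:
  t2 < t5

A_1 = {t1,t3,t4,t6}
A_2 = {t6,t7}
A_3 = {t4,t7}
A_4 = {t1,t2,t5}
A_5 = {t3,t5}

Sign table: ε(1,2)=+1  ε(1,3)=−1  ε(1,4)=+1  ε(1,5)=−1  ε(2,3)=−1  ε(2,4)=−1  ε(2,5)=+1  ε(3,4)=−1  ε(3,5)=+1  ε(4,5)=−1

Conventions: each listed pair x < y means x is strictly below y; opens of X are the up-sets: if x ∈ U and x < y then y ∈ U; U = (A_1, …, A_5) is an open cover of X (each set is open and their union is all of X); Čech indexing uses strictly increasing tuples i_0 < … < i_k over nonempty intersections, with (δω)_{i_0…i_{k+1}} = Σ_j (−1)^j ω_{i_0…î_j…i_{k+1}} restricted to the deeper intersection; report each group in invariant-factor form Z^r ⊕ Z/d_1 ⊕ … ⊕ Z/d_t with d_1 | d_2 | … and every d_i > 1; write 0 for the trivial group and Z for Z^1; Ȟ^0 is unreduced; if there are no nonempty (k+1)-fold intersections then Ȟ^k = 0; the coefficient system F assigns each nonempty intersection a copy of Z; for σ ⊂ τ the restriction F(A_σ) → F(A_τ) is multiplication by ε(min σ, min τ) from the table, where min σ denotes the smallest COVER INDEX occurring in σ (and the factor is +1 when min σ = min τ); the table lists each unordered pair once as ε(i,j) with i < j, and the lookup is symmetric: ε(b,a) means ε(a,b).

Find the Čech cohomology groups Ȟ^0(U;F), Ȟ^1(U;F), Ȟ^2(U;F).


Ȟ^0 = Z, Ȟ^1 = Z^2 and Ȟ^2 = 0

nerve of the cover:
  A12={t6} A13={t4} A14={t1} A15={t3} A23={t7} A45={t5}
C dims 5,6; δ0: rk 4, SNF 1^4
Ȟ^0 = (5 − 4) − 0 = 1, so Ȟ^0 ≅ Z
Ȟ^1 = (6 − 0) − 4 = 2, so Ȟ^1 ≅ Z^2
Ȟ^2 = (0 − 0) − 0 = 0, so Ȟ^2 ≅ 0


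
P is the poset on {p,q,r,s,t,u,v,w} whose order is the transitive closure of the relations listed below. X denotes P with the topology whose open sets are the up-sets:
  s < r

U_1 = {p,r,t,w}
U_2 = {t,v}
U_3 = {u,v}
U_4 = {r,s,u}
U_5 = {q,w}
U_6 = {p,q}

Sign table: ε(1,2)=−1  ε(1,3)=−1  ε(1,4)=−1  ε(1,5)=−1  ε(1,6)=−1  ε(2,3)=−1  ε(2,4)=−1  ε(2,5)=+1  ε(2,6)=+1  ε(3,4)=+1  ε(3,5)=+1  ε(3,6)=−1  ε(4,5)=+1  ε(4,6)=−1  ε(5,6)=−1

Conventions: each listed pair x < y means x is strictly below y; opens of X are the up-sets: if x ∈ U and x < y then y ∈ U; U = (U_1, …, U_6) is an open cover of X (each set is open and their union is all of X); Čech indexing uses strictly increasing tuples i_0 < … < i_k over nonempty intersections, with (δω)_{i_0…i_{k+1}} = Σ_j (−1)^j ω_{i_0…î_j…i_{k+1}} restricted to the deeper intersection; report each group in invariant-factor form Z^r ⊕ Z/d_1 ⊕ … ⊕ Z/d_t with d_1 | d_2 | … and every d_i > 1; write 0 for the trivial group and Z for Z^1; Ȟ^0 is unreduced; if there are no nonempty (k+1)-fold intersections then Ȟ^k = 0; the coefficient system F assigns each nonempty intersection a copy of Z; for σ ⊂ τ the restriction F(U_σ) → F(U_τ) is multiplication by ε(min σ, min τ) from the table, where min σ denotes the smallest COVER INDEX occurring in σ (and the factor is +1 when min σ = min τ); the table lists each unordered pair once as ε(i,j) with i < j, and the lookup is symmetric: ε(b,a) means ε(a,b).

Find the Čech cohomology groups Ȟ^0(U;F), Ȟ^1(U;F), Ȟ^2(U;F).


nonempty overlaps:
  U12={t} U14={r} U15={w} U16={p} U23={v} U34={u} U56={q}
C dims 6,7; δ0: rk 6, SNF 1^5·2
degree 0: 6−6−0 = 0 → Ȟ^0 ≅ 0
degree 1: 7−0−6 = 1 plus torsion [2] → Ȟ^1 ≅ Z ⊕ Z/2
degree 2: 0−0−0 = 0 → Ȟ^2 ≅ 0

Ȟ^0 ≅ 0,  Ȟ^1 ≅ Z ⊕ Z/2,  Ȟ^2 ≅ 0


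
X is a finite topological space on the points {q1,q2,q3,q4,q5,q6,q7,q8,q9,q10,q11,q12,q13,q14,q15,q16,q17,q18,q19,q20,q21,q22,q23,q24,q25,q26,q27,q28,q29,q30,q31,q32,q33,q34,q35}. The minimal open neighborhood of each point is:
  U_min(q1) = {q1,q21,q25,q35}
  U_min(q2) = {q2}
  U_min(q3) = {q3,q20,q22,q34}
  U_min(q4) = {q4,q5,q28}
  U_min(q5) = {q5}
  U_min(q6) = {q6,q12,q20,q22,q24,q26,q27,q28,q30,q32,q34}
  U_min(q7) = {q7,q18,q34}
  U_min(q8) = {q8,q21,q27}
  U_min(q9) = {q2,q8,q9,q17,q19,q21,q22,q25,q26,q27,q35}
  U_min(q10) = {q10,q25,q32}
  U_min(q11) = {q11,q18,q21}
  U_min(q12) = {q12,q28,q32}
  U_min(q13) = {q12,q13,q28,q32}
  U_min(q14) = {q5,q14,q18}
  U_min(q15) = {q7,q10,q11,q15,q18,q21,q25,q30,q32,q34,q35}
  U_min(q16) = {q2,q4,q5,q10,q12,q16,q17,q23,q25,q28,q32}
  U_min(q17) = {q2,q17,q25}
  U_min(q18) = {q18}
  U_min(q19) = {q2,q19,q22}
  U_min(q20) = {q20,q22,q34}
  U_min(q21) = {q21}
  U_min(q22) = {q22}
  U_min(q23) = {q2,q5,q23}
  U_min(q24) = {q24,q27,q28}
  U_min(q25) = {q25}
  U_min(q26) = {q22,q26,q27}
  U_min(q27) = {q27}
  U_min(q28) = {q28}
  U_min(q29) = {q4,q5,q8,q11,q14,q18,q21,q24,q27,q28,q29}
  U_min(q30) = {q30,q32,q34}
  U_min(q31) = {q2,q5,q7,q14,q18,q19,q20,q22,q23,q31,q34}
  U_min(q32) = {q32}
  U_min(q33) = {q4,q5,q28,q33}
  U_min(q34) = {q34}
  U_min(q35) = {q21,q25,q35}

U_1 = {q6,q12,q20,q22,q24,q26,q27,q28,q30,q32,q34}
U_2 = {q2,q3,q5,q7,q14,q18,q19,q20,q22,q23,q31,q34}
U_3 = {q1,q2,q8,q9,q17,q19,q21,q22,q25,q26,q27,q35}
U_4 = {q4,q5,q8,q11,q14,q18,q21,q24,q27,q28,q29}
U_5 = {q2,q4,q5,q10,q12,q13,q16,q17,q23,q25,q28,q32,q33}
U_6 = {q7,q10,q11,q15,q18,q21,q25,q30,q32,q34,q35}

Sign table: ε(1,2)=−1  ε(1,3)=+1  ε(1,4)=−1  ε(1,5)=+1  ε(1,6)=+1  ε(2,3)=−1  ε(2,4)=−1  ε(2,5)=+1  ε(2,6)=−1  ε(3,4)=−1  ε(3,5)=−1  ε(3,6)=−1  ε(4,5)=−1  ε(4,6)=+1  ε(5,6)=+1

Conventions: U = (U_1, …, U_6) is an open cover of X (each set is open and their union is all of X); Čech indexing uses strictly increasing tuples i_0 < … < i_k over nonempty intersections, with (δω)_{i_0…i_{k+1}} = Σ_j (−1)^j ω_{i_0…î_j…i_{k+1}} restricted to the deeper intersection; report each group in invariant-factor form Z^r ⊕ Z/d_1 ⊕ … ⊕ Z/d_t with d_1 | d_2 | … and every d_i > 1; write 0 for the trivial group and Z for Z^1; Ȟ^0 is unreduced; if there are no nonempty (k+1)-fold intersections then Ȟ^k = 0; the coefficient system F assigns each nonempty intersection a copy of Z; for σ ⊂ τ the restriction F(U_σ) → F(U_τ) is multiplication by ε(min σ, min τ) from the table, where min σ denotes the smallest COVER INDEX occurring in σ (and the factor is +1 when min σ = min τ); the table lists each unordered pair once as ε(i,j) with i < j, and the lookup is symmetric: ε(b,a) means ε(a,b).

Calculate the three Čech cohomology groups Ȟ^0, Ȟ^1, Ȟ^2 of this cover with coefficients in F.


Ȟ^0 ≅ 0, Ȟ^1 ≅ Z/2, Ȟ^2 ≅ Z

cover nerve:
  U12={q20,q22,q34} U13={q22,q26,q27} U14={q24,q27,q28} U15={q12,q28,q32} U16={q30,q32,q34} U23={q2,q19,q22} U24={q5,q14,q18} U25={q2,q5,q23} U26={q7,q18,q34} U34={q8,q21,q27} U35={q2,q17,q25} U36={q21,q25,q35} U45={q4,q5,q28} U46={q11,q18,q21} U56={q10,q25,q32}
  U123={q22} U126={q34} U134={q27} U145={q28} U156={q32} U235={q2} U245={q5} U246={q18} U346={q21} U356={q25}
C dims 6,15,10; δ0: rk 6, SNF 1^5·2; δ1: rk 9, SNF 1^9
Ȟ^0: (6−6)−0=0 ⇒ 0
Ȟ^1: (15−9)−6=0 plus torsion [2] ⇒ Z/2
Ȟ^2: (10−0)−9=1 ⇒ Z


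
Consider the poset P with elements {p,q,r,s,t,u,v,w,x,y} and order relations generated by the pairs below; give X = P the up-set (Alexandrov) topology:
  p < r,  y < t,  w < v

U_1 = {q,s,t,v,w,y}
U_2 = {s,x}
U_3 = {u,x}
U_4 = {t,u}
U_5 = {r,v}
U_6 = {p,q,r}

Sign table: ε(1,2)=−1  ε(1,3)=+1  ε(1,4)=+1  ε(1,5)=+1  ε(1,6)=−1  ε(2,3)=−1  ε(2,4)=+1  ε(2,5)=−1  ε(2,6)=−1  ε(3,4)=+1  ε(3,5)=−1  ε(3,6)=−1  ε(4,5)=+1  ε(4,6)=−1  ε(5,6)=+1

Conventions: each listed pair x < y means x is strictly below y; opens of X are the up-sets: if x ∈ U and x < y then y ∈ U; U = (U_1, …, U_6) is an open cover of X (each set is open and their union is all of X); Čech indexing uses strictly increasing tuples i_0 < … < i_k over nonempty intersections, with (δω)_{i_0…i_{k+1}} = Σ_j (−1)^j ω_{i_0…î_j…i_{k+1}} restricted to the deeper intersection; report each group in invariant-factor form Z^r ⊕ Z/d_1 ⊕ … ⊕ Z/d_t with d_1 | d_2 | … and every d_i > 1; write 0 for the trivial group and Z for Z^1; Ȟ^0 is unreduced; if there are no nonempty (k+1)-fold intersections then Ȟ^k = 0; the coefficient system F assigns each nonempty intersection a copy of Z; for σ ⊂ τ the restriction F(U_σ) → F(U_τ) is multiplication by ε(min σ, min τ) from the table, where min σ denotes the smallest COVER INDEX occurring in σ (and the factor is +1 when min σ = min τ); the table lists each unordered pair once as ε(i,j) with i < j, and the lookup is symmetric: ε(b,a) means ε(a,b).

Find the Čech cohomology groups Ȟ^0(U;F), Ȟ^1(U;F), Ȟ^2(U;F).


Ȟ^0 = 0; Ȟ^1 = Z ⊕ Z/2; Ȟ^2 = 0

nerve of the cover:
  U12={s} U14={t} U15={v} U16={q} U23={x} U34={u} U56={r}
C dims 6,7; δ0: rk 6, SNF 1^5·2
Ȟ^0 = (6 − 6) − 0 = 0, so Ȟ^0 ≅ 0
Ȟ^1 = (7 − 0) − 6 = 1 plus torsion [2], so Ȟ^1 ≅ Z ⊕ Z/2
Ȟ^2 = (0 − 0) − 0 = 0, so Ȟ^2 ≅ 0


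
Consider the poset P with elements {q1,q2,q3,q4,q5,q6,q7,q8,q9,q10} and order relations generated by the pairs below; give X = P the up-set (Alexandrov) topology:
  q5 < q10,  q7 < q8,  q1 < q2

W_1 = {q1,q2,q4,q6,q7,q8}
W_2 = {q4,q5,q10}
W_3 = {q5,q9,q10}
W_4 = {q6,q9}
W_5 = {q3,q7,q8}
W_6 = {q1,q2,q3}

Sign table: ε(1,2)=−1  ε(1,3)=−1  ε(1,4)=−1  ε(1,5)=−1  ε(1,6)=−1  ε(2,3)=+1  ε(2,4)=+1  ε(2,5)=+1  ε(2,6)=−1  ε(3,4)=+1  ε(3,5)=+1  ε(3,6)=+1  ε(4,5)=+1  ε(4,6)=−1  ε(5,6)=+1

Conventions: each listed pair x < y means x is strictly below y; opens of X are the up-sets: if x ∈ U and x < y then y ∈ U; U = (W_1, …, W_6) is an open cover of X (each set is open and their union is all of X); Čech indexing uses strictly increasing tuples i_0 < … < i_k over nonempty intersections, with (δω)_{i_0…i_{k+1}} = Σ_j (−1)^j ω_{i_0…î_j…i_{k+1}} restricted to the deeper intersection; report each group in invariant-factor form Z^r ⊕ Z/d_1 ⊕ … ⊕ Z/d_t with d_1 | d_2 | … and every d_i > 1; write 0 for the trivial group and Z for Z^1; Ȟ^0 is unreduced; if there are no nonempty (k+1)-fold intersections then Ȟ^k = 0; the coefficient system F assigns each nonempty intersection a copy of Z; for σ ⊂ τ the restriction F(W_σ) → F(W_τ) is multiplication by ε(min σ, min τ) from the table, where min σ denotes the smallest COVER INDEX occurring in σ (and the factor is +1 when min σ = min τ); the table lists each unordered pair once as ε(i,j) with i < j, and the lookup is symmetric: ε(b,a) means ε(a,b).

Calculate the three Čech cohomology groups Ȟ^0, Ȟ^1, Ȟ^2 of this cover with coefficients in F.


nonempty intersections:
  W12={q4} W14={q6} W15={q7,q8} W16={q1,q2} W23={q5,q10} W34={q9} W56={q3}
C dims 6,7; δ0: rk 5, SNF 1^5
Ȟ^0: (6−5)−0=1 ⇒ Z
Ȟ^1: (7−0)−5=2 ⇒ Z^2
Ȟ^2: (0−0)−0=0 ⇒ 0

Ȟ^0(U;F) ≅ Z, Ȟ^1(U;F) ≅ Z^2 and Ȟ^2(U;F) ≅ 0


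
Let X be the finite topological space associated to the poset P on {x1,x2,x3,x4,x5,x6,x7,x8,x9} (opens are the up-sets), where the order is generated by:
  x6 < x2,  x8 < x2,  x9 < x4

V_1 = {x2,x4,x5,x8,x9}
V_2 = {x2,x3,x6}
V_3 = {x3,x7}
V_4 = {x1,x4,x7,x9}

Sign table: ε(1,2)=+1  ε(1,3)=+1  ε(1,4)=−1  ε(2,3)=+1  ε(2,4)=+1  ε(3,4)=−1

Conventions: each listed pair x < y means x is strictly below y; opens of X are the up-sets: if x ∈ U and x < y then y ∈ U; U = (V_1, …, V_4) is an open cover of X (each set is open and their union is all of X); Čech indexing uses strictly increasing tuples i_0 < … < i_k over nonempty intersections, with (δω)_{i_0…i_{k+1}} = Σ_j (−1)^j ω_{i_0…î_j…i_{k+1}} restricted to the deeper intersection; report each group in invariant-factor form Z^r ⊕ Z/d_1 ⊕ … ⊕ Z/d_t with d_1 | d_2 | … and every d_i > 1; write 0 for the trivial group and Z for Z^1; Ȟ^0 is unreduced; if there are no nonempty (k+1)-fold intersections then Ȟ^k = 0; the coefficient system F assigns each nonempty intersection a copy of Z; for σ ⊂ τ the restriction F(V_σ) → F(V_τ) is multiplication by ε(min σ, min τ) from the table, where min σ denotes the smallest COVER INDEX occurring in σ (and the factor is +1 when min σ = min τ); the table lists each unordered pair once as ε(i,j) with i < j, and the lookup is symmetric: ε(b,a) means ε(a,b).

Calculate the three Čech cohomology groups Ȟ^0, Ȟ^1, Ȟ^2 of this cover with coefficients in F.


Ȟ^0 ≅ Z, Ȟ^1 ≅ Z and Ȟ^2 ≅ 0

nerve simplices:
  V12={x2} V14={x4,x9} V23={x3} V34={x7}
C dims 4,4; δ0: rk 3, SNF 1^3
degree 0: 4−3−0 = 1 → Ȟ^0 ≅ Z
degree 1: 4−0−3 = 1 → Ȟ^1 ≅ Z
degree 2: 0−0−0 = 0 → Ȟ^2 ≅ 0


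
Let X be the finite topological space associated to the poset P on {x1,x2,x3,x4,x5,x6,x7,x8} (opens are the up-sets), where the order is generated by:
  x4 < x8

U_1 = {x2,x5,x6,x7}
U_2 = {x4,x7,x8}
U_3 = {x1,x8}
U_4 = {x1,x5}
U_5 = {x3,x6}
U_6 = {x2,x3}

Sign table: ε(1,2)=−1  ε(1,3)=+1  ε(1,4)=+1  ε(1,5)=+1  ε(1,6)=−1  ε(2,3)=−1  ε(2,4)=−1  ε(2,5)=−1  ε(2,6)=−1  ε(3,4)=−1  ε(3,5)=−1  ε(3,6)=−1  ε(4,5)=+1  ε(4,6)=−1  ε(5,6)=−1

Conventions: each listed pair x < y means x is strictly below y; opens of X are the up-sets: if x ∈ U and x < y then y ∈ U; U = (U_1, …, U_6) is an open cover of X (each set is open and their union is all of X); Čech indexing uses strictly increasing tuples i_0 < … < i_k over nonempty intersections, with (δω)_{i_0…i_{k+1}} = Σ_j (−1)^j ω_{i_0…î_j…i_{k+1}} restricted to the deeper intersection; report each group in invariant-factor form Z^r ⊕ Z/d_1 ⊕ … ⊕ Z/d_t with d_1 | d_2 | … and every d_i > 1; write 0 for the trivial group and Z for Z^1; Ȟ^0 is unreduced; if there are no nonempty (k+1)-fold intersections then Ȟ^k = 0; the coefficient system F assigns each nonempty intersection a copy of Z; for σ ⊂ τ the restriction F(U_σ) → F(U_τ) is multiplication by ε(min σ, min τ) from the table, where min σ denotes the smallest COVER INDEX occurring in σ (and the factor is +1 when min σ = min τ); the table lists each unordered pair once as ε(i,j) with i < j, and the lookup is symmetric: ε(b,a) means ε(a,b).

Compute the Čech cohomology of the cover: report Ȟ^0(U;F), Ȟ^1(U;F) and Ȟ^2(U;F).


nonempty overlaps:
  U12={x7} U14={x5} U15={x6} U16={x2} U23={x8} U34={x1} U56={x3}
C dims 6,7; δ0: rk 6, SNF 1^5·2
degree 0: 6−6−0 = 0 → Ȟ^0 ≅ 0
degree 1: 7−0−6 = 1 plus torsion [2] → Ȟ^1 ≅ Z ⊕ Z/2
degree 2: 0−0−0 = 0 → Ȟ^2 ≅ 0

Ȟ^0 = 0,  Ȟ^1 = Z ⊕ Z/2,  Ȟ^2 = 0


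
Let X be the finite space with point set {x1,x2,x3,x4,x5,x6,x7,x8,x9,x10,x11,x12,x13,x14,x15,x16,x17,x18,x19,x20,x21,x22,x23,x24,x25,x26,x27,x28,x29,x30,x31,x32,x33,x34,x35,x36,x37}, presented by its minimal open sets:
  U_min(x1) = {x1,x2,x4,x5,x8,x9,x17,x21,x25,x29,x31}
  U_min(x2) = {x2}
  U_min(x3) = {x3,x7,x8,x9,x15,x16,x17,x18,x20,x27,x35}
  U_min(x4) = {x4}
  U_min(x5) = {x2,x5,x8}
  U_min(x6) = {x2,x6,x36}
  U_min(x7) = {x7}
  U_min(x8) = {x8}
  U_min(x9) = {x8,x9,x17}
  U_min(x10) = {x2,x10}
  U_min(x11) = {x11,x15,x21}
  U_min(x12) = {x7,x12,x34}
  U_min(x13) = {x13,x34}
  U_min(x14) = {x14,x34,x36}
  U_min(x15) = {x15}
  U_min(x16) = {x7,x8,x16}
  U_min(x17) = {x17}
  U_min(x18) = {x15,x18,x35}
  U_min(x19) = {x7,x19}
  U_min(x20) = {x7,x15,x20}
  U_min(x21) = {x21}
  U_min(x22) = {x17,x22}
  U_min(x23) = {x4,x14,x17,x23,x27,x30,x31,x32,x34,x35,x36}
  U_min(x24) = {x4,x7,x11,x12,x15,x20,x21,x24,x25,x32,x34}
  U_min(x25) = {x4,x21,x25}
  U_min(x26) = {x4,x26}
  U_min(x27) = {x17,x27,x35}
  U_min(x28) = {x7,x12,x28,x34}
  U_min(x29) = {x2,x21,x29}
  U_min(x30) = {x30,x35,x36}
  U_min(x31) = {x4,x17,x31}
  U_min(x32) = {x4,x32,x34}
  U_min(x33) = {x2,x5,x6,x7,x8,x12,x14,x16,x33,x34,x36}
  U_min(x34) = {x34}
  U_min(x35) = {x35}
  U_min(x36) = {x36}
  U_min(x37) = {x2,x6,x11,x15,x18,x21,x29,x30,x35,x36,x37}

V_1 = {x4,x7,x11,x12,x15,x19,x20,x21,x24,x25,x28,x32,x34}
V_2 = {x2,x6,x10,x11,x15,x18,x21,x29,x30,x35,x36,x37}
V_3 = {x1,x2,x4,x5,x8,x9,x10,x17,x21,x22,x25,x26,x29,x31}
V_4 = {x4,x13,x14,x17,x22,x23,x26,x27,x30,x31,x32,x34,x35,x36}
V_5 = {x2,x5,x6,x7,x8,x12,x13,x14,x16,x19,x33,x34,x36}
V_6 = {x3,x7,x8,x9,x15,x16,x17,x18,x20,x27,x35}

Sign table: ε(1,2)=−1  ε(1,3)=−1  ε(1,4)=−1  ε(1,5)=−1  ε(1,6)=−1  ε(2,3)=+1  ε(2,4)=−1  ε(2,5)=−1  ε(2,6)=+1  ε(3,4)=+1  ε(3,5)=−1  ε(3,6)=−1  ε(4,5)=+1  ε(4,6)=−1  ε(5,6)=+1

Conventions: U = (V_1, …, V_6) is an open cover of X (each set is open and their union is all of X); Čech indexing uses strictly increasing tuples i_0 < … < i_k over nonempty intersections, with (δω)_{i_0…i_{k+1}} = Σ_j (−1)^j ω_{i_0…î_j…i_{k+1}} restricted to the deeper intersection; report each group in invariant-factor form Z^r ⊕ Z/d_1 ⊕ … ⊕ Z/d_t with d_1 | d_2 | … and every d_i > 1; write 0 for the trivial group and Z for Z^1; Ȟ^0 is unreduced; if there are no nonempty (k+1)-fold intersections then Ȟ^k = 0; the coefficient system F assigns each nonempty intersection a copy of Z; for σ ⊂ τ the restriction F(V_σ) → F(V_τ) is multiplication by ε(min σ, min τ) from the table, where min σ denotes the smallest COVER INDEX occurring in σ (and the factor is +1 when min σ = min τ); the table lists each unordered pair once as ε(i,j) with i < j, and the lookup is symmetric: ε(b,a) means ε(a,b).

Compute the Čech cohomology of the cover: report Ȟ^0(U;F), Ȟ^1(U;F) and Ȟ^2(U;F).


Ȟ^0 ≅ 0,  Ȟ^1 ≅ Z/2,  Ȟ^2 ≅ Z

cover nerve:
  V12={x11,x15,x21} V13={x4,x21,x25} V14={x4,x32,x34} V15={x7,x12,x19,x34} V16={x7,x15,x20} V23={x2,x10,x21,x29} V24={x30,x35,x36} V25={x2,x6,x36} V26={x15,x18,x35} V34={x4,x17,x22,x26,x31} V35={x2,x5,x8} V36={x8,x9,x17} V45={x13,x14,x34,x36} V46={x17,x27,x35} V56={x7,x8,x16}
  V123={x21} V126={x15} V134={x4} V145={x34} V156={x7} V235={x2} V245={x36} V246={x35} V346={x17} V356={x8}
C dims 6,15,10; δ0: rk 6, SNF 1^5·2; δ1: rk 9, SNF 1^9
Ȟ^0: (6−6)−0=0 ⇒ 0
Ȟ^1: (15−9)−6=0 plus torsion [2] ⇒ Z/2
Ȟ^2: (10−0)−9=1 ⇒ Z


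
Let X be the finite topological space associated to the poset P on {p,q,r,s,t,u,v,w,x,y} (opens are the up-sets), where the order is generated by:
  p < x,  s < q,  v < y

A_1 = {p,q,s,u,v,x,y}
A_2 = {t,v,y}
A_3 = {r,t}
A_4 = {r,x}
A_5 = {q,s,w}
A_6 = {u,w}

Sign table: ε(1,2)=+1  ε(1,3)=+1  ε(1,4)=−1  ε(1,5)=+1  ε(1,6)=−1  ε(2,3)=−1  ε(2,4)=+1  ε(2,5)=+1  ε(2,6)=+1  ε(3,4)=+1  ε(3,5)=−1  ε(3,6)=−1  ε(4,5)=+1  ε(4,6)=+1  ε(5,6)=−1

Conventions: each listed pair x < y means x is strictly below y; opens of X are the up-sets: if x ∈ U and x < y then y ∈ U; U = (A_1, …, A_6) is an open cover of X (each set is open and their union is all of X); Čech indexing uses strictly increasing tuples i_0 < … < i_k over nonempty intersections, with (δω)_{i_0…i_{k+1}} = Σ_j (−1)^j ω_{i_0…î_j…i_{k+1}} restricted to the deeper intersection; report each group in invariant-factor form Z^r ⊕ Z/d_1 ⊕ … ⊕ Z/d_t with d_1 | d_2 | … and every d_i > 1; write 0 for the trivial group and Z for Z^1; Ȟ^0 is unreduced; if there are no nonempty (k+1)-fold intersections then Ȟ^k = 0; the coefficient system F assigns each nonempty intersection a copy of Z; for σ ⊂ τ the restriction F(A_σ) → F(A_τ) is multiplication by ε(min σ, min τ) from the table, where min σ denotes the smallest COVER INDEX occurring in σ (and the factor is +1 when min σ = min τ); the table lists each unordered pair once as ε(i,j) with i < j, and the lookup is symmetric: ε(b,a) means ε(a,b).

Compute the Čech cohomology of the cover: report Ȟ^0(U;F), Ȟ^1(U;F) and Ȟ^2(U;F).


Ȟ^0(U;F) ≅ Z,  Ȟ^1(U;F) ≅ Z^2,  Ȟ^2(U;F) ≅ 0

nonempty overlaps:
  A12={v,y} A14={x} A15={q,s} A16={u} A23={t} A34={r} A56={w}
C dims 6,7; δ0: rk 5, SNF 1^5
degree 0: 6−5−0 = 1 → Ȟ^0 ≅ Z
degree 1: 7−0−5 = 2 → Ȟ^1 ≅ Z^2
degree 2: 0−0−0 = 0 → Ȟ^2 ≅ 0


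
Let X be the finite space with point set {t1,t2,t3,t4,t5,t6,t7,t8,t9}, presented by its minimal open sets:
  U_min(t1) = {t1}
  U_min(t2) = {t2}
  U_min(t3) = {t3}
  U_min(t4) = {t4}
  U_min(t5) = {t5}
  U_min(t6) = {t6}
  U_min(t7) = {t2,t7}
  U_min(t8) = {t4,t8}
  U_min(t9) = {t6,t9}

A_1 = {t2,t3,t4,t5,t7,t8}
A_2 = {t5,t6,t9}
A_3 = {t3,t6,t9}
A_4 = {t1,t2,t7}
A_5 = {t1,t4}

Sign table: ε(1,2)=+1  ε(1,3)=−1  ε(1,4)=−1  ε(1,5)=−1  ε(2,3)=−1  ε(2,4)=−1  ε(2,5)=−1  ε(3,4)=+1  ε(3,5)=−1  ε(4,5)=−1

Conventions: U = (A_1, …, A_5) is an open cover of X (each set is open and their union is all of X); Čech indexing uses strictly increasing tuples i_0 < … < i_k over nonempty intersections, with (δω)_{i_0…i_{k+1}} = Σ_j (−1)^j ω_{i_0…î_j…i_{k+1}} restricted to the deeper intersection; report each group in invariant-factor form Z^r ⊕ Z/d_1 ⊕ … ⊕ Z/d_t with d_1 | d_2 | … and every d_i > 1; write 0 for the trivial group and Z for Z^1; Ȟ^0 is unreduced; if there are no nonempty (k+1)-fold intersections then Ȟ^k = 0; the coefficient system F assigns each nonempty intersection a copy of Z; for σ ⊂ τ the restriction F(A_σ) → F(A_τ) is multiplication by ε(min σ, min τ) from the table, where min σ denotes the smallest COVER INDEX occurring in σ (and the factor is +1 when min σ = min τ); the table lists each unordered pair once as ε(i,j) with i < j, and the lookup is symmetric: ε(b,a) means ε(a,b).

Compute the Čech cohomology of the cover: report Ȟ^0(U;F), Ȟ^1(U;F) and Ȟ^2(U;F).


nerve of the cover:
  A12={t5} A13={t3} A14={t2,t7} A15={t4} A23={t6,t9} A45={t1}
C dims 5,6; δ0: rk 5, SNF 1^4·2
Ȟ^0 = (5 − 5) − 0 = 0, so Ȟ^0 ≅ 0
Ȟ^1 = (6 − 0) − 5 = 1 plus torsion [2], so Ȟ^1 ≅ Z ⊕ Z/2
Ȟ^2 = (0 − 0) − 0 = 0, so Ȟ^2 ≅ 0

Ȟ^0 = 0,  Ȟ^1 = Z ⊕ Z/2,  Ȟ^2 = 0


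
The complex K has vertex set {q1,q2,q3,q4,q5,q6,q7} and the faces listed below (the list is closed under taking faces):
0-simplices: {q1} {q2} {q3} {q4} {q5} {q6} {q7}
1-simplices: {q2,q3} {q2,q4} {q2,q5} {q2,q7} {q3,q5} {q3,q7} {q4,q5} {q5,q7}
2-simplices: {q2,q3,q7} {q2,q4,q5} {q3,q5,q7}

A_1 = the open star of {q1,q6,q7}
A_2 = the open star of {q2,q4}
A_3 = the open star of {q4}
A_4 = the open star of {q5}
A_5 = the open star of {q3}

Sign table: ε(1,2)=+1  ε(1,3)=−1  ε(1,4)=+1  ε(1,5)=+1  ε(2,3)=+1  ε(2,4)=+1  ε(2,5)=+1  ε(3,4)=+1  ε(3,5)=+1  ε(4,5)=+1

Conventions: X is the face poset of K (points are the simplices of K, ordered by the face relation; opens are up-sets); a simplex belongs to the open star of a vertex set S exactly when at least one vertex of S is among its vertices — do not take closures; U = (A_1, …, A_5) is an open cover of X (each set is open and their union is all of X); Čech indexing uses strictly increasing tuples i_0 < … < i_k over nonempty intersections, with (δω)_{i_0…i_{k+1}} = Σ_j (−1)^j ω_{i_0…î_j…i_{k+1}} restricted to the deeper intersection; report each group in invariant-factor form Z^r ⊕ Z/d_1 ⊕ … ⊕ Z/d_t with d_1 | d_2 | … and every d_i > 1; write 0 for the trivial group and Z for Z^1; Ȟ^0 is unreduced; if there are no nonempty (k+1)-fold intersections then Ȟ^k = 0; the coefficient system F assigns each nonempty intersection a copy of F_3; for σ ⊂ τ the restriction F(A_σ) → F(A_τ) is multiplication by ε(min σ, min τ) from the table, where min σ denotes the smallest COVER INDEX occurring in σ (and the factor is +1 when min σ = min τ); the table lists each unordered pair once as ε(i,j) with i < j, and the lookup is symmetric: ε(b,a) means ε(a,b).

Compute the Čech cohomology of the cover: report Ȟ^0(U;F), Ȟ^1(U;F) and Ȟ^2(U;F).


nonempty intersections:
  A1={{q1},{q6},{q7},{q2,q7},{q3,q7},{q5,q7},{q2,q3,q7},{q3,q5,q7}} A2={{q2},{q4},{q2,q3},{q2,q4},{q2,q5},{q2,q7},{q4,q5},{q2,q3,q7},{q2,q4,q5}} A3={{q4},{q2,q4},{q4,q5},{q2,q4,q5}} A4={{q5},{q2,q5},{q3,q5},{q4,q5},{q5,q7},{q2,q4,q5},{q3,q5,q7}} A5={{q3},{q2,q3},{q3,q5},{q3,q7},{q2,q3,q7},{q3,q5,q7}}
  A12={{q2,q7},{q2,q3,q7}} A14={{q5,q7},{q3,q5,q7}} A15={{q3,q7},{q2,q3,q7},{q3,q5,q7}} A23={{q4},{q2,q4},{q4,q5},{q2,q4,q5}} A24={{q2,q5},{q4,q5},{q2,q4,q5}} A25={{q2,q3},{q2,q3,q7}} A34={{q4,q5},{q2,q4,q5}} A45={{q3,q5},{q3,q5,q7}}
  A125={{q2,q3,q7}} A145={{q3,q5,q7}} A234={{q4,q5},{q2,q4,q5}}
C dims 5,8,3; δ0: rk_F3 4; δ1: rk_F3 3
Ȟ^0: (5−4)−0=1 ⇒ Z/3
Ȟ^1: (8−3)−4=1 ⇒ Z/3
Ȟ^2: (3−0)−3=0 ⇒ 0

Ȟ^0 = Z/3, Ȟ^1 = Z/3, Ȟ^2 = 0


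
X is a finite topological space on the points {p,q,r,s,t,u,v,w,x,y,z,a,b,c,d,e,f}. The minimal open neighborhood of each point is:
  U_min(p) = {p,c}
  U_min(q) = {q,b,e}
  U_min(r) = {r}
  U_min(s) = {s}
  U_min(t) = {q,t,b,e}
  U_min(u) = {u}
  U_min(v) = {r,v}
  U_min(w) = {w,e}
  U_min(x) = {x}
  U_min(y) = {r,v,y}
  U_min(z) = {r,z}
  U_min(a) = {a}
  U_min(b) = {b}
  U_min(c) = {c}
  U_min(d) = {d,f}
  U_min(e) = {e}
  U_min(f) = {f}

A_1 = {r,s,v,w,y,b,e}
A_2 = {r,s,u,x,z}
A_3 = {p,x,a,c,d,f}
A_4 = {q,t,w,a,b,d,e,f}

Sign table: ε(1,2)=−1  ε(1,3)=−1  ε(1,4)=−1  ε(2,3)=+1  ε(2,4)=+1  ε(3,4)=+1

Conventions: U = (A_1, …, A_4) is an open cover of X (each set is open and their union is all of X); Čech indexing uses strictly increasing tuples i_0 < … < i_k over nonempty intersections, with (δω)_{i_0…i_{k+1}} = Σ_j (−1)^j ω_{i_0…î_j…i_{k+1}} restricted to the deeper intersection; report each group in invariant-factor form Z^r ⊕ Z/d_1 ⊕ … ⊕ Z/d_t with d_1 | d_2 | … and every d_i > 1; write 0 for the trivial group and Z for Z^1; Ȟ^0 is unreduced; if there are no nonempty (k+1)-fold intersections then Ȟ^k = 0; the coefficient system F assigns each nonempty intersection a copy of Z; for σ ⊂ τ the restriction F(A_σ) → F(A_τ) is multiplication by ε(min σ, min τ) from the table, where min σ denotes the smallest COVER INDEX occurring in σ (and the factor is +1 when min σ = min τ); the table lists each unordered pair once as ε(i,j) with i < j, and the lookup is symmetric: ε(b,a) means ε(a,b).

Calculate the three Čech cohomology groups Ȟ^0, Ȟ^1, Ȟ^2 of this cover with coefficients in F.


nonempty overlaps:
  A12={r,s} A14={w,b,e} A23={x} A34={a,d,f}
C dims 4,4; δ0: rk 3, SNF 1^3
degree 0: 4−3−0 = 1 → Ȟ^0 ≅ Z
degree 1: 4−0−3 = 1 → Ȟ^1 ≅ Z
degree 2: 0−0−0 = 0 → Ȟ^2 ≅ 0

Ȟ^0 ≅ Z, Ȟ^1 ≅ Z and Ȟ^2 ≅ 0


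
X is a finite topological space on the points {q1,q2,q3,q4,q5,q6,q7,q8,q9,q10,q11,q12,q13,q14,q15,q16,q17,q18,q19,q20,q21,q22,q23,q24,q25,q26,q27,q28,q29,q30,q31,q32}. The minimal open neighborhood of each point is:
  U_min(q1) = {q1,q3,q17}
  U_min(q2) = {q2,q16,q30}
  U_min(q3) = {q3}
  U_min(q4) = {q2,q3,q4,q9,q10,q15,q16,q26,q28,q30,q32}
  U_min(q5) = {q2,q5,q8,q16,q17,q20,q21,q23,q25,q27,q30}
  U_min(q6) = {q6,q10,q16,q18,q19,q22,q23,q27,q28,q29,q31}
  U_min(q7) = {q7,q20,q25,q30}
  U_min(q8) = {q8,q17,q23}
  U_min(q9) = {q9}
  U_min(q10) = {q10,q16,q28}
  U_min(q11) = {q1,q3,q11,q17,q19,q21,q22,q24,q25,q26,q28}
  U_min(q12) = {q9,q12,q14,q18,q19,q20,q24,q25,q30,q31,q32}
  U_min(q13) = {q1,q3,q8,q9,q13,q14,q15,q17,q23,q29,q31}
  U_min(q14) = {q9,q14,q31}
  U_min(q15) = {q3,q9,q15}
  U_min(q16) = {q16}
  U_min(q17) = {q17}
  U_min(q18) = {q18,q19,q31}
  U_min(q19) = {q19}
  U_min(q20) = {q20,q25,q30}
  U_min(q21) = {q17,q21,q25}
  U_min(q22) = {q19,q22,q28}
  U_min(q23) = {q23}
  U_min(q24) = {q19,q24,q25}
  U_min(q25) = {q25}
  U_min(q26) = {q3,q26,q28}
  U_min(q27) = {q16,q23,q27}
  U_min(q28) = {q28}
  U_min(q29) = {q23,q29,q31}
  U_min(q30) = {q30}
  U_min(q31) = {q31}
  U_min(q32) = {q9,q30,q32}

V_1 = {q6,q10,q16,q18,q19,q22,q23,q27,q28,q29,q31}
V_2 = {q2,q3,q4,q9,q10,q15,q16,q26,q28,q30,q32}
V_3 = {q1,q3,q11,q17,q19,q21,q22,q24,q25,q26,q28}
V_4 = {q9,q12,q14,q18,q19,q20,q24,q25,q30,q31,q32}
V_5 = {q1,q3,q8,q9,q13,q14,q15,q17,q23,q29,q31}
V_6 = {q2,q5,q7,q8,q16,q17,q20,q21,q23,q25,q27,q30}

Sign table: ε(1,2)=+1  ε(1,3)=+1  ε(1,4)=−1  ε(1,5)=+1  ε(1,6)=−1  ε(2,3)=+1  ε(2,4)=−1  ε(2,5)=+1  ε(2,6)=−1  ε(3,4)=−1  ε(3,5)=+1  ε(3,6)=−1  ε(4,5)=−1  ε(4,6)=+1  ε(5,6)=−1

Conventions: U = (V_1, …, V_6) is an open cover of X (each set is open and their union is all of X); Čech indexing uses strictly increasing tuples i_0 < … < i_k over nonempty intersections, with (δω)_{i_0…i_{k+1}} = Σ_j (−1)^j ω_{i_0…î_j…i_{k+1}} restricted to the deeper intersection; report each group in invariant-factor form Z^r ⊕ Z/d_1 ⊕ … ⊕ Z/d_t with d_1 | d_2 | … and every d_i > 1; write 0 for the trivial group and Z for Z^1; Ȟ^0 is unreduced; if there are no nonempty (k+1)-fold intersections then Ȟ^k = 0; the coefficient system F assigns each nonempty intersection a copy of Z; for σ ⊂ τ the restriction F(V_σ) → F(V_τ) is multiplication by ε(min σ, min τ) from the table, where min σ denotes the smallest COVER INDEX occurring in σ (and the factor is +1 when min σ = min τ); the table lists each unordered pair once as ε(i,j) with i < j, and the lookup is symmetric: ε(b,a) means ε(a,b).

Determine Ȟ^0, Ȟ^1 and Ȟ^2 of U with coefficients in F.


cover nerve:
  V12={q10,q16,q28} V13={q19,q22,q28} V14={q18,q19,q31} V15={q23,q29,q31} V16={q16,q23,q27} V23={q3,q26,q28} V24={q9,q30,q32} V25={q3,q9,q15} V26={q2,q16,q30} V34={q19,q24,q25} V35={q1,q3,q17} V36={q17,q21,q25} V45={q9,q14,q31} V46={q20,q25,q30} V56={q8,q17,q23}
  V123={q28} V126={q16} V134={q19} V145={q31} V156={q23} V235={q3} V245={q9} V246={q30} V346={q25} V356={q17}
C dims 6,15,10; δ0: rk 5, SNF 1^5; δ1: rk 10, SNF 1^9·2
Ȟ^0: (6−5)−0=1 ⇒ Z
Ȟ^1: (15−10)−5=0 ⇒ 0
Ȟ^2: (10−0)−10=0 plus torsion [2] ⇒ Z/2

Ȟ^0 = Z, Ȟ^1 = 0, Ȟ^2 = Z/2


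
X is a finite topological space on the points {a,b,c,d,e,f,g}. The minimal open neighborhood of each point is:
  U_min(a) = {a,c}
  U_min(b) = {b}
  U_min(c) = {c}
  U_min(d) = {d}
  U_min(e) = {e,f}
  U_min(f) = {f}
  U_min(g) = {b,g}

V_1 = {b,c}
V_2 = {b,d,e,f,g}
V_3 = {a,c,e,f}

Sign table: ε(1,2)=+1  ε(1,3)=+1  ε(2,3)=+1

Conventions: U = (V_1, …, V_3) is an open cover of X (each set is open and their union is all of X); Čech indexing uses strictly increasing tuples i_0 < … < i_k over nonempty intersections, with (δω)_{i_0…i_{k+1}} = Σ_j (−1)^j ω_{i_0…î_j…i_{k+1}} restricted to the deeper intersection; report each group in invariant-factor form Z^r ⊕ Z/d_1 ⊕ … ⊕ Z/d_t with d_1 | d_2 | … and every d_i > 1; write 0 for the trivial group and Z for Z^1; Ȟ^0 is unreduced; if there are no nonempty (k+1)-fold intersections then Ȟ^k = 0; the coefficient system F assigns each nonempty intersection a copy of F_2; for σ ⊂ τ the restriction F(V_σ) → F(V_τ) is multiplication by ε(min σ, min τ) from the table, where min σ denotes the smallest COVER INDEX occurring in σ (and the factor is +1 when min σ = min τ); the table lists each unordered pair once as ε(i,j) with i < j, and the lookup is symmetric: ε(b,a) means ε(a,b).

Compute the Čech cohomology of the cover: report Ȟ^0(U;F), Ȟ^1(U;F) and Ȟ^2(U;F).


Ȟ^0 = Z/2; Ȟ^1 = Z/2; Ȟ^2 = 0

cover nerve:
  V12={b} V13={c} V23={e,f}
C dims 3,3; δ0: rk_F2 2
Ȟ^0: (3−2)−0=1 ⇒ Z/2
Ȟ^1: (3−0)−2=1 ⇒ Z/2
Ȟ^2: (0−0)−0=0 ⇒ 0
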